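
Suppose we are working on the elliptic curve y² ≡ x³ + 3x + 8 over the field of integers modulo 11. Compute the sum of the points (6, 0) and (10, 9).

(9, 7)

(6, 0) + (10, 9). λ = (9 - 0)/(10 - 6) ≡ 9/4 mod 11. 4⁻¹ ≡ 3 (mod 11) since 4·3 = 12 ≡ 1, so λ ≡ 5.
  x = λ² - 6 - 10 = 25 - 16 ≡ 9; y = λ·(6 - 9) - 0 ≡ 7. → (9, 7)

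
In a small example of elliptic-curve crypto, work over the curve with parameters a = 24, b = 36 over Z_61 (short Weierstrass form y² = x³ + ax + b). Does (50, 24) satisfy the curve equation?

y² = 24² ≡ 27; x³ + 24x + 36 = 126236 ≡ 27 (mod 61). 27 = 27.

yes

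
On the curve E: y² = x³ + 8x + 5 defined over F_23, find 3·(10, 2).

(15, 21)

Write G = (10, 2).
Repeated addition: build up to 3G.
2G: tangent at (10, 2): λ = (3·10² + 8)/(2·2) ≡ 9/4. 4⁻¹ ≡ 6 (mod 23), so λ ≡ 9·6 ≡ 8.
  x = λ² - 10 - 10 = 64 - 20 ≡ 21; y = λ·(10 - 21) - 2 ≡ 2. → (21, 2)
3G: (21, 2) + (10, 2). λ = (2 - 2)/(10 - 21) ≡ 0/12 mod 23. 12⁻¹ ≡ 2 (mod 23) since 12·2 = 24 ≡ 1, so λ ≡ 0.
  x = λ² - 21 - 10 = 0 - 31 ≡ 15; y = λ·(21 - 15) - 2 ≡ 21. → (15, 21)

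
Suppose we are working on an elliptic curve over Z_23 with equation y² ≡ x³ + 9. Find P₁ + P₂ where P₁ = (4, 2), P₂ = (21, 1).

(14, 4)

(4, 2) + (21, 1). λ = (1 - 2)/(21 - 4) ≡ 22/17 mod 23. 17⁻¹ ≡ 19 (mod 23), so λ ≡ 4.
  x = λ² - 4 - 21 = 16 - 25 ≡ 14; y = λ·(4 - 14) - 2 ≡ 4. → (14, 4)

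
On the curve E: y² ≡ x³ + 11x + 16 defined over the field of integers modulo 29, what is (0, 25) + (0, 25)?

(25, 13)

tangent at (0, 25): λ = (3·0² + 11)/(2·25) ≡ 11/21. 21⁻¹ ≡ 18 (mod 29) since 21·18 = 378 ≡ 1, so λ ≡ 11·18 ≡ 24.
  x = λ² - 0 - 0 = 576 - 0 ≡ 25; y = λ·(0 - 25) - 25 ≡ 13. → (25, 13)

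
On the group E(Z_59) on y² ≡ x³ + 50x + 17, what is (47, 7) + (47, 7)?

(51, 7)

tangent at (47, 7): λ = (3·47² + 50)/(2·7) ≡ 10/14. 14⁻¹ ≡ 38 (mod 59), so λ ≡ 10·38 ≡ 26.
  x = λ² - 47 - 47 = 676 - 94 ≡ 51; y = λ·(47 - 51) - 7 ≡ 7. → (51, 7)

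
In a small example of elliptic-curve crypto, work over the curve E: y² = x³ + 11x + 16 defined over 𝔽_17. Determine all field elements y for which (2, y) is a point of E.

none

x³ + 11x + 16 = 46 ≡ 12 (mod 17).
12 is a non-residue mod 17; no y exists.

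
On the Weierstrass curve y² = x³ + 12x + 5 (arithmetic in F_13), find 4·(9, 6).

(3, 4)

Write P = (9, 6).
Double-and-add on 4 = (100)₂. Start with P = (9, 6) for the leading 1-bit.
double: tangent at (9, 6): λ = (3·9² + 12)/(2·6) ≡ 8/12. 12⁻¹ ≡ 12 (mod 13), so λ ≡ 8·12 ≡ 5.
  x = λ² - 9 - 9 = 25 - 18 ≡ 7; y = λ·(9 - 7) - 6 ≡ 4. → (7, 4)
double: tangent at (7, 4): λ = (3·7² + 12)/(2·4) ≡ 3/8. 8⁻¹ ≡ 5 (mod 13) since 8·5 = 40 ≡ 1, so λ ≡ 3·5 ≡ 2.
  x = λ² - 7 - 7 = 4 - 14 ≡ 3; y = λ·(7 - 3) - 4 ≡ 4. → (3, 4)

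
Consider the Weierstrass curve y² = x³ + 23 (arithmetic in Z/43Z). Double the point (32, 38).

tangent at (32, 38): λ = (3·32² + 0)/(2·38) ≡ 19/33. 33⁻¹ ≡ 30 (mod 43) since 33·30 = 990 ≡ 1, so λ ≡ 19·30 ≡ 11.
  x = λ² - 32 - 32 = 121 - 64 ≡ 14; y = λ·(32 - 14) - 38 ≡ 31. → (14, 31)

(14, 31)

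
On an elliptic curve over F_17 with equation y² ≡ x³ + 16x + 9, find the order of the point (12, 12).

12

2P: tangent at (12, 12): λ = (3·12² + 16)/(2·12) ≡ 6/7. 7⁻¹ ≡ 5 (mod 17) since 7·5 = 35 ≡ 1, so λ ≡ 6·5 ≡ 13.
  x = λ² - 12 - 12 = 169 - 24 ≡ 9; y = λ·(12 - 9) - 12 ≡ 10. → (9, 10)
3P: (9, 10) + (12, 12). λ = (12 - 10)/(12 - 9) ≡ 2/3 mod 17. 3⁻¹ ≡ 6 (mod 17), so λ ≡ 12.
  x = λ² - 9 - 12 = 144 - 21 ≡ 4; y = λ·(9 - 4) - 10 ≡ 16. → (4, 16)
4P: (4, 16) + (12, 12). λ = (12 - 16)/(12 - 4) ≡ 13/8 mod 17. 8⁻¹ ≡ 15 (mod 17), so λ ≡ 8.
  x = λ² - 4 - 12 = 64 - 16 ≡ 14; y = λ·(4 - 14) - 16 ≡ 6. → (14, 6)
5P: (14, 6) + (12, 12). λ = (12 - 6)/(12 - 14) ≡ 6/15 mod 17. 15⁻¹ ≡ 8 (mod 17) since 15·8 = 120 ≡ 1, so λ ≡ 14.
  x = λ² - 14 - 12 = 196 - 26 ≡ 0; y = λ·(14 - 0) - 6 ≡ 3. → (0, 3)
6P: (0, 3) + (12, 12). λ = (12 - 3)/(12 - 0) ≡ 9/12 mod 17. 12⁻¹ ≡ 10 (mod 17), so λ ≡ 5.
  x = λ² - 0 - 12 = 25 - 12 ≡ 13; y = λ·(0 - 13) - 3 ≡ 0. → (13, 0)
7P: (13, 0) + (12, 12). λ = (12 - 0)/(12 - 13) ≡ 12/16 mod 17. 16⁻¹ ≡ 16 (mod 17) since 16·16 = 256 ≡ 1, so λ ≡ 5.
  x = λ² - 13 - 12 = 25 - 25 ≡ 0; y = λ·(13 - 0) - 0 ≡ 14. → (0, 14)
8P: (0, 14) + (12, 12). λ = (12 - 14)/(12 - 0) ≡ 15/12 mod 17. 12⁻¹ ≡ 10 (mod 17) since 12·10 = 120 ≡ 1, so λ ≡ 14.
  x = λ² - 0 - 12 = 196 - 12 ≡ 14; y = λ·(0 - 14) - 14 ≡ 11. → (14, 11)
9P: (14, 11) + (12, 12). λ = (12 - 11)/(12 - 14) ≡ 1/15 mod 17. 15⁻¹ ≡ 8 (mod 17), so λ ≡ 8.
  x = λ² - 14 - 12 = 64 - 26 ≡ 4; y = λ·(14 - 4) - 11 ≡ 1. → (4, 1)
10P: (4, 1) + (12, 12). λ = (12 - 1)/(12 - 4) ≡ 11/8 mod 17. 8⁻¹ ≡ 15 (mod 17), so λ ≡ 12.
  x = λ² - 4 - 12 = 144 - 16 ≡ 9; y = λ·(4 - 9) - 1 ≡ 7. → (9, 7)
11P: (9, 7) + (12, 12). λ = (12 - 7)/(12 - 9) ≡ 5/3 mod 17. 3⁻¹ ≡ 6 (mod 17), so λ ≡ 13.
  x = λ² - 9 - 12 = 169 - 21 ≡ 12; y = λ·(9 - 12) - 7 ≡ 5. → (12, 5)
12P: (12, 5) + (12, 12): same x and y₁ ≡ -y₂, so the sum is O.
12P = O, so the order is 12.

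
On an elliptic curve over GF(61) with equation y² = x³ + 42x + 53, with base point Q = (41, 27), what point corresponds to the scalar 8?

Double-and-add on 8 = (1000)₂. Start with Q = (41, 27) for the leading 1-bit.
double: tangent at (41, 27): λ = (3·41² + 42)/(2·27) ≡ 22/54. 54⁻¹ ≡ 26 (mod 61), so λ ≡ 22·26 ≡ 23.
  x = λ² - 41 - 41 = 529 - 82 ≡ 20; y = λ·(41 - 20) - 27 ≡ 29. → (20, 29)
double: tangent at (20, 29): λ = (3·20² + 42)/(2·29) ≡ 22/58. 58⁻¹ ≡ 20 (mod 61), so λ ≡ 22·20 ≡ 13.
  x = λ² - 20 - 20 = 169 - 40 ≡ 7; y = λ·(20 - 7) - 29 ≡ 18. → (7, 18)
double: tangent at (7, 18): λ = (3·7² + 42)/(2·18) ≡ 6/36. 36⁻¹ ≡ 39 (mod 61) since 36·39 = 1404 ≡ 1, so λ ≡ 6·39 ≡ 51.
  x = λ² - 7 - 7 = 2601 - 14 ≡ 25; y = λ·(7 - 25) - 18 ≡ 40. → (25, 40)

(25, 40)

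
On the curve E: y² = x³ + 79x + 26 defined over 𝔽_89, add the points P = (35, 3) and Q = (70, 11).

(35, 3) + (70, 11). λ = (11 - 3)/(70 - 35) ≡ 8/35 mod 89. 35⁻¹ ≡ 28 (mod 89) since 35·28 = 980 ≡ 1, so λ ≡ 46.
  x = λ² - 35 - 70 = 2116 - 105 ≡ 53; y = λ·(35 - 53) - 3 ≡ 59. → (53, 59)

(53, 59)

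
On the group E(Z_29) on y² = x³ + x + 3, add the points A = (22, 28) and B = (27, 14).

(18, 13)

(22, 28) + (27, 14). λ = (14 - 28)/(27 - 22) ≡ 15/5 mod 29. 5⁻¹ ≡ 6 (mod 29) since 5·6 = 30 ≡ 1, so λ ≡ 3.
  x = λ² - 22 - 27 = 9 - 49 ≡ 18; y = λ·(22 - 18) - 28 ≡ 13. → (18, 13)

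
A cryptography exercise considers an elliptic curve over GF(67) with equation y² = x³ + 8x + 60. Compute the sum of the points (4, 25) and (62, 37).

(4, 25) + (62, 37). λ = (37 - 25)/(62 - 4) ≡ 12/58 mod 67. 58⁻¹ ≡ 52 (mod 67), so λ ≡ 21.
  x = λ² - 4 - 62 = 441 - 66 ≡ 40; y = λ·(4 - 40) - 25 ≡ 23. → (40, 23)

(40, 23)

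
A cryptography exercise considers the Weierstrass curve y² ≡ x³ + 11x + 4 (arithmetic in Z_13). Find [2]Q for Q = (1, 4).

tangent at (1, 4): λ = (3·1² + 11)/(2·4) ≡ 1/8. 8⁻¹ ≡ 5 (mod 13) since 8·5 = 40 ≡ 1, so λ ≡ 1·5 ≡ 5.
  x = λ² - 1 - 1 = 25 - 2 ≡ 10; y = λ·(1 - 10) - 4 ≡ 3. → (10, 3)

(10, 3)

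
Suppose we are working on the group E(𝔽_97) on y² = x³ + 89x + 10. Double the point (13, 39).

(35, 64)

tangent at (13, 39): λ = (3·13² + 89)/(2·39) ≡ 14/78. 78⁻¹ ≡ 51 (mod 97) since 78·51 = 3978 ≡ 1, so λ ≡ 14·51 ≡ 35.
  x = λ² - 13 - 13 = 1225 - 26 ≡ 35; y = λ·(13 - 35) - 39 ≡ 64. → (35, 64)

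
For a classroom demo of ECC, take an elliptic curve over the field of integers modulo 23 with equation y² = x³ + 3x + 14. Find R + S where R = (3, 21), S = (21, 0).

(3, 21) + (21, 0). λ = (0 - 21)/(21 - 3) ≡ 2/18 mod 23. 18⁻¹ ≡ 9 (mod 23) since 18·9 = 162 ≡ 1, so λ ≡ 18.
  x = λ² - 3 - 21 = 324 - 24 ≡ 1; y = λ·(3 - 1) - 21 ≡ 15. → (1, 15)

(1, 15)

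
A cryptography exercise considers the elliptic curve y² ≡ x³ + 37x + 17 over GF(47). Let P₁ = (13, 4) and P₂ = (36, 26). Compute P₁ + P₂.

(7, 14)

(13, 4) + (36, 26). λ = (26 - 4)/(36 - 13) ≡ 22/23 mod 47. 23⁻¹ ≡ 45 (mod 47) since 23·45 = 1035 ≡ 1, so λ ≡ 3.
  x = λ² - 13 - 36 = 9 - 49 ≡ 7; y = λ·(13 - 7) - 4 ≡ 14. → (7, 14)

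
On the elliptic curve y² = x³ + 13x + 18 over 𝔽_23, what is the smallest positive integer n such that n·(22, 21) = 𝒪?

6

2P: tangent at (22, 21): λ = (3·22² + 13)/(2·21) ≡ 16/19. 19⁻¹ ≡ 17 (mod 23) since 19·17 = 323 ≡ 1, so λ ≡ 16·17 ≡ 19.
  x = λ² - 22 - 22 = 361 - 44 ≡ 18; y = λ·(22 - 18) - 21 ≡ 9. → (18, 9)
3P: (18, 9) + (22, 21). λ = (21 - 9)/(22 - 18) ≡ 12/4 mod 23. 4⁻¹ ≡ 6 (mod 23), so λ ≡ 3.
  x = λ² - 18 - 22 = 9 - 40 ≡ 15; y = λ·(18 - 15) - 9 ≡ 0. → (15, 0)
4P: (15, 0) + (22, 21). λ = (21 - 0)/(22 - 15) ≡ 21/7 mod 23. 7⁻¹ ≡ 10 (mod 23) since 7·10 = 70 ≡ 1, so λ ≡ 3.
  x = λ² - 15 - 22 = 9 - 37 ≡ 18; y = λ·(15 - 18) - 0 ≡ 14. → (18, 14)
5P: (18, 14) + (22, 21). λ = (21 - 14)/(22 - 18) ≡ 7/4 mod 23. 4⁻¹ ≡ 6 (mod 23) since 4·6 = 24 ≡ 1, so λ ≡ 19.
  x = λ² - 18 - 22 = 361 - 40 ≡ 22; y = λ·(18 - 22) - 14 ≡ 2. → (22, 2)
6P: (22, 2) + (22, 21): same x and y₁ ≡ -y₂, so the sum is 𝒪.
6P = 𝒪, so the order is 6.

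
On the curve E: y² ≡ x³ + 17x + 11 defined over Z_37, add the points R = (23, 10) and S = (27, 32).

(23, 10) + (27, 32). λ = (32 - 10)/(27 - 23) ≡ 22/4 mod 37. 4⁻¹ ≡ 28 (mod 37), so λ ≡ 24.
  x = λ² - 23 - 27 = 576 - 50 ≡ 8; y = λ·(23 - 8) - 10 ≡ 17. → (8, 17)

(8, 17)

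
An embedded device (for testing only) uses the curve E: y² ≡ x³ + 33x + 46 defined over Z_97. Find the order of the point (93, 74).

12

2P: tangent at (93, 74): λ = (3·93² + 33)/(2·74) ≡ 81/51. 51⁻¹ ≡ 78 (mod 97) since 51·78 = 3978 ≡ 1, so λ ≡ 81·78 ≡ 13.
  x = λ² - 93 - 93 = 169 - 186 ≡ 80; y = λ·(93 - 80) - 74 ≡ 95. → (80, 95)
3P: (80, 95) + (93, 74). λ = (74 - 95)/(93 - 80) ≡ 76/13 mod 97. 13⁻¹ ≡ 15 (mod 97) since 13·15 = 195 ≡ 1, so λ ≡ 73.
  x = λ² - 80 - 93 = 5329 - 173 ≡ 15; y = λ·(80 - 15) - 95 ≡ 91. → (15, 91)
4P: (15, 91) + (93, 74). λ = (74 - 91)/(93 - 15) ≡ 80/78 mod 97. 78⁻¹ ≡ 51 (mod 97), so λ ≡ 6.
  x = λ² - 15 - 93 = 36 - 108 ≡ 25; y = λ·(15 - 25) - 91 ≡ 43. → (25, 43)
5P: (25, 43) + (93, 74). λ = (74 - 43)/(93 - 25) ≡ 31/68 mod 97. 68⁻¹ ≡ 10 (mod 97) since 68·10 = 680 ≡ 1, so λ ≡ 19.
  x = λ² - 25 - 93 = 361 - 118 ≡ 49; y = λ·(25 - 49) - 43 ≡ 83. → (49, 83)
6P: (49, 83) + (93, 74). λ = (74 - 83)/(93 - 49) ≡ 88/44 mod 97. 44⁻¹ ≡ 86 (mod 97), so λ ≡ 2.
  x = λ² - 49 - 93 = 4 - 142 ≡ 56; y = λ·(49 - 56) - 83 ≡ 0. → (56, 0)
7P: (56, 0) + (93, 74). λ = (74 - 0)/(93 - 56) ≡ 74/37 mod 97. 37⁻¹ ≡ 21 (mod 97), so λ ≡ 2.
  x = λ² - 56 - 93 = 4 - 149 ≡ 49; y = λ·(56 - 49) - 0 ≡ 14. → (49, 14)
8P: (49, 14) + (93, 74). λ = (74 - 14)/(93 - 49) ≡ 60/44 mod 97. 44⁻¹ ≡ 86 (mod 97) since 44·86 = 3784 ≡ 1, so λ ≡ 19.
  x = λ² - 49 - 93 = 361 - 142 ≡ 25; y = λ·(49 - 25) - 14 ≡ 54. → (25, 54)
9P: (25, 54) + (93, 74). λ = (74 - 54)/(93 - 25) ≡ 20/68 mod 97. 68⁻¹ ≡ 10 (mod 97) since 68·10 = 680 ≡ 1, so λ ≡ 6.
  x = λ² - 25 - 93 = 36 - 118 ≡ 15; y = λ·(25 - 15) - 54 ≡ 6. → (15, 6)
10P: (15, 6) + (93, 74). λ = (74 - 6)/(93 - 15) ≡ 68/78 mod 97. 78⁻¹ ≡ 51 (mod 97) since 78·51 = 3978 ≡ 1, so λ ≡ 73.
  x = λ² - 15 - 93 = 5329 - 108 ≡ 80; y = λ·(15 - 80) - 6 ≡ 2. → (80, 2)
11P: (80, 2) + (93, 74). λ = (74 - 2)/(93 - 80) ≡ 72/13 mod 97. 13⁻¹ ≡ 15 (mod 97) since 13·15 = 195 ≡ 1, so λ ≡ 13.
  x = λ² - 80 - 93 = 169 - 173 ≡ 93; y = λ·(80 - 93) - 2 ≡ 23. → (93, 23)
12P: (93, 23) + (93, 74): same x and y₁ ≡ -y₂, so the sum is the point at infinity.
12P = the point at infinity, so the order is 12.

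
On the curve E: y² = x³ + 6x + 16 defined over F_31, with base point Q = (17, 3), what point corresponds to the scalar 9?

(18, 29)

Repeated addition: build up to 9Q.
2Q: tangent at (17, 3): λ = (3·17² + 6)/(2·3) ≡ 5/6. 6⁻¹ ≡ 26 (mod 31) since 6·26 = 156 ≡ 1, so λ ≡ 5·26 ≡ 6.
  x = λ² - 17 - 17 = 36 - 34 ≡ 2; y = λ·(17 - 2) - 3 ≡ 25. → (2, 25)
3Q: (2, 25) + (17, 3). λ = (3 - 25)/(17 - 2) ≡ 9/15 mod 31. 15⁻¹ ≡ 29 (mod 31) since 15·29 = 435 ≡ 1, so λ ≡ 13.
  x = λ² - 2 - 17 = 169 - 19 ≡ 26; y = λ·(2 - 26) - 25 ≡ 4. → (26, 4)
4Q: (26, 4) + (17, 3). λ = (3 - 4)/(17 - 26) ≡ 30/22 mod 31. 22⁻¹ ≡ 24 (mod 31), so λ ≡ 7.
  x = λ² - 26 - 17 = 49 - 43 ≡ 6; y = λ·(26 - 6) - 4 ≡ 12. → (6, 12)
5Q: (6, 12) + (17, 3). λ = (3 - 12)/(17 - 6) ≡ 22/11 mod 31. 11⁻¹ ≡ 17 (mod 31), so λ ≡ 2.
  x = λ² - 6 - 17 = 4 - 23 ≡ 12; y = λ·(6 - 12) - 12 ≡ 7. → (12, 7)
6Q: (12, 7) + (17, 3). λ = (3 - 7)/(17 - 12) ≡ 27/5 mod 31. 5⁻¹ ≡ 25 (mod 31), so λ ≡ 24.
  x = λ² - 12 - 17 = 576 - 29 ≡ 20; y = λ·(12 - 20) - 7 ≡ 18. → (20, 18)
7Q: (20, 18) + (17, 3). λ = (3 - 18)/(17 - 20) ≡ 16/28 mod 31. 28⁻¹ ≡ 10 (mod 31), so λ ≡ 5.
  x = λ² - 20 - 17 = 25 - 37 ≡ 19; y = λ·(20 - 19) - 18 ≡ 18. → (19, 18)
8Q: (19, 18) + (17, 3). λ = (3 - 18)/(17 - 19) ≡ 16/29 mod 31. 29⁻¹ ≡ 15 (mod 31) since 29·15 = 435 ≡ 1, so λ ≡ 23.
  x = λ² - 19 - 17 = 529 - 36 ≡ 28; y = λ·(19 - 28) - 18 ≡ 23. → (28, 23)
9Q: (28, 23) + (17, 3). λ = (3 - 23)/(17 - 28) ≡ 11/20 mod 31. 20⁻¹ ≡ 14 (mod 31), so λ ≡ 30.
  x = λ² - 28 - 17 = 900 - 45 ≡ 18; y = λ·(28 - 18) - 23 ≡ 29. → (18, 29)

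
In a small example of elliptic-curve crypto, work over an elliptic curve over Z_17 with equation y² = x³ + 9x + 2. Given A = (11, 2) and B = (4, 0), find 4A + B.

First 4A:
Repeated addition: build up to 4A.
2A: tangent at (11, 2): λ = (3·11² + 9)/(2·2) ≡ 15/4. 4⁻¹ ≡ 13 (mod 17), so λ ≡ 15·13 ≡ 8.
  x = λ² - 11 - 11 = 64 - 22 ≡ 8; y = λ·(11 - 8) - 2 ≡ 5. → (8, 5)
3A: (8, 5) + (11, 2). λ = (2 - 5)/(11 - 8) ≡ 14/3 mod 17. 3⁻¹ ≡ 6 (mod 17), so λ ≡ 16.
  x = λ² - 8 - 11 = 256 - 19 ≡ 16; y = λ·(8 - 16) - 5 ≡ 3. → (16, 3)
4A: (16, 3) + (11, 2). λ = (2 - 3)/(11 - 16) ≡ 16/12 mod 17. 12⁻¹ ≡ 10 (mod 17) since 12·10 = 120 ≡ 1, so λ ≡ 7.
  x = λ² - 16 - 11 = 49 - 27 ≡ 5; y = λ·(16 - 5) - 3 ≡ 6. → (5, 6)
4A = (5, 6).
Finally 4A + B:
(5, 6) + (4, 0). λ = (0 - 6)/(4 - 5) ≡ 11/16 mod 17. 16⁻¹ ≡ 16 (mod 17), so λ ≡ 6.
  x = λ² - 5 - 4 = 36 - 9 ≡ 10; y = λ·(5 - 10) - 6 ≡ 15. → (10, 15)

(10, 15)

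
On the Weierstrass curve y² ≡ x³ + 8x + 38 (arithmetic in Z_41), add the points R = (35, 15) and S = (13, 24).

(35, 15) + (13, 24). λ = (24 - 15)/(13 - 35) ≡ 9/19 mod 41. 19⁻¹ ≡ 13 (mod 41), so λ ≡ 35.
  x = λ² - 35 - 13 = 1225 - 48 ≡ 29; y = λ·(35 - 29) - 15 ≡ 31. → (29, 31)

(29, 31)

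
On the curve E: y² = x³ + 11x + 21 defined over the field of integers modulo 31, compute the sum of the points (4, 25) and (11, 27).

(4, 25) + (11, 27). λ = (27 - 25)/(11 - 4) ≡ 2/7 mod 31. 7⁻¹ ≡ 9 (mod 31), so λ ≡ 18.
  x = λ² - 4 - 11 = 324 - 15 ≡ 30; y = λ·(4 - 30) - 25 ≡ 3. → (30, 3)

(30, 3)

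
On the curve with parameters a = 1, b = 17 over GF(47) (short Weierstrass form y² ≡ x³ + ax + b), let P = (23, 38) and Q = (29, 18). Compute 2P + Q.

(44, 9)

First 2P:
Repeated addition: build up to 2P.
2P: tangent at (23, 38): λ = (3·23² + 1)/(2·38) ≡ 37/29. 29⁻¹ ≡ 13 (mod 47) since 29·13 = 377 ≡ 1, so λ ≡ 37·13 ≡ 11.
  x = λ² - 23 - 23 = 121 - 46 ≡ 28; y = λ·(23 - 28) - 38 ≡ 1. → (28, 1)
2P = (28, 1).
Finally 2P + Q:
(28, 1) + (29, 18). λ = (18 - 1)/(29 - 28) ≡ 17/1 mod 47. 1⁻¹ ≡ 1 (mod 47), so λ ≡ 17.
  x = λ² - 28 - 29 = 289 - 57 ≡ 44; y = λ·(28 - 44) - 1 ≡ 9. → (44, 9)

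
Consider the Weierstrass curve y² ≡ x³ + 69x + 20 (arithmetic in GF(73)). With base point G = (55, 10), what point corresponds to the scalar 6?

(68, 39)

Double-and-add on 6 = (110)₂. Start with G = (55, 10) for the leading 1-bit.
double: tangent at (55, 10): λ = (3·55² + 69)/(2·10) ≡ 19/20. 20⁻¹ ≡ 11 (mod 73) since 20·11 = 220 ≡ 1, so λ ≡ 19·11 ≡ 63.
  x = λ² - 55 - 55 = 3969 - 110 ≡ 63; y = λ·(55 - 63) - 10 ≡ 70. → (63, 70)
add G: (63, 70) + (55, 10). λ = (10 - 70)/(55 - 63) ≡ 13/65 mod 73. 65⁻¹ ≡ 9 (mod 73) since 65·9 = 585 ≡ 1, so λ ≡ 44.
  x = λ² - 63 - 55 = 1936 - 118 ≡ 66; y = λ·(63 - 66) - 70 ≡ 17. → (66, 17)
double: tangent at (66, 17): λ = (3·66² + 69)/(2·17) ≡ 70/34. 34⁻¹ ≡ 58 (mod 73) since 34·58 = 1972 ≡ 1, so λ ≡ 70·58 ≡ 45.
  x = λ² - 66 - 66 = 2025 - 132 ≡ 68; y = λ·(66 - 68) - 17 ≡ 39. → (68, 39)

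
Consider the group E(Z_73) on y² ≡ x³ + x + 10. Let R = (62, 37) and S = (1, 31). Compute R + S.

(65, 1)

(62, 37) + (1, 31). λ = (31 - 37)/(1 - 62) ≡ 67/12 mod 73. 12⁻¹ ≡ 67 (mod 73) since 12·67 = 804 ≡ 1, so λ ≡ 36.
  x = λ² - 62 - 1 = 1296 - 63 ≡ 65; y = λ·(62 - 65) - 37 ≡ 1. → (65, 1)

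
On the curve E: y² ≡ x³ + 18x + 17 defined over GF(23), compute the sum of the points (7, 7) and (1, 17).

(5, 5)

(7, 7) + (1, 17). λ = (17 - 7)/(1 - 7) ≡ 10/17 mod 23. 17⁻¹ ≡ 19 (mod 23) since 17·19 = 323 ≡ 1, so λ ≡ 6.
  x = λ² - 7 - 1 = 36 - 8 ≡ 5; y = λ·(7 - 5) - 7 ≡ 5. → (5, 5)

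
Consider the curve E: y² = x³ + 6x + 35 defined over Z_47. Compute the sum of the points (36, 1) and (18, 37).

(36, 1) + (18, 37). λ = (37 - 1)/(18 - 36) ≡ 36/29 mod 47. 29⁻¹ ≡ 13 (mod 47), so λ ≡ 45.
  x = λ² - 36 - 18 = 2025 - 54 ≡ 44; y = λ·(36 - 44) - 1 ≡ 15. → (44, 15)

(44, 15)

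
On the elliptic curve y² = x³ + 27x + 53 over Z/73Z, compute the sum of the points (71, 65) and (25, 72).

(71, 65) + (25, 72). λ = (72 - 65)/(25 - 71) ≡ 7/27 mod 73. 27⁻¹ ≡ 46 (mod 73), so λ ≡ 30.
  x = λ² - 71 - 25 = 900 - 96 ≡ 1; y = λ·(71 - 1) - 65 ≡ 64. → (1, 64)

(1, 64)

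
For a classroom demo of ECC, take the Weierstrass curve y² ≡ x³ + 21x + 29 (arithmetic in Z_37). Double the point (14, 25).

tangent at (14, 25): λ = (3·14² + 21)/(2·25) ≡ 17/13. 13⁻¹ ≡ 20 (mod 37), so λ ≡ 17·20 ≡ 7.
  x = λ² - 14 - 14 = 49 - 28 ≡ 21; y = λ·(14 - 21) - 25 ≡ 0. → (21, 0)

(21, 0)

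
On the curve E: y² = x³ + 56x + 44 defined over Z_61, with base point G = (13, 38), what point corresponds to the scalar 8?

(41, 14)

Double-and-add on 8 = (1000)₂. Start with G = (13, 38) for the leading 1-bit.
double: tangent at (13, 38): λ = (3·13² + 56)/(2·38) ≡ 14/15. 15⁻¹ ≡ 57 (mod 61), so λ ≡ 14·57 ≡ 5.
  x = λ² - 13 - 13 = 25 - 26 ≡ 60; y = λ·(13 - 60) - 38 ≡ 32. → (60, 32)
double: tangent at (60, 32): λ = (3·60² + 56)/(2·32) ≡ 59/3. 3⁻¹ ≡ 41 (mod 61) since 3·41 = 123 ≡ 1, so λ ≡ 59·41 ≡ 40.
  x = λ² - 60 - 60 = 1600 - 120 ≡ 16; y = λ·(60 - 16) - 32 ≡ 20. → (16, 20)
double: tangent at (16, 20): λ = (3·16² + 56)/(2·20) ≡ 31/40. 40⁻¹ ≡ 29 (mod 61) since 40·29 = 1160 ≡ 1, so λ ≡ 31·29 ≡ 45.
  x = λ² - 16 - 16 = 2025 - 32 ≡ 41; y = λ·(16 - 41) - 20 ≡ 14. → (41, 14)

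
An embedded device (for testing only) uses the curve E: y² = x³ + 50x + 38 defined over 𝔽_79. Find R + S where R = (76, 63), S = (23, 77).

(76, 63) + (23, 77). λ = (77 - 63)/(23 - 76) ≡ 14/26 mod 79. 26⁻¹ ≡ 76 (mod 79) since 26·76 = 1976 ≡ 1, so λ ≡ 37.
  x = λ² - 76 - 23 = 1369 - 99 ≡ 6; y = λ·(76 - 6) - 63 ≡ 78. → (6, 78)

(6, 78)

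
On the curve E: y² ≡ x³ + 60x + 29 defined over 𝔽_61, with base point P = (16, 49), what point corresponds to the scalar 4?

Repeated addition: build up to 4P.
2P: tangent at (16, 49): λ = (3·16² + 60)/(2·49) ≡ 35/37. 37⁻¹ ≡ 33 (mod 61) since 37·33 = 1221 ≡ 1, so λ ≡ 35·33 ≡ 57.
  x = λ² - 16 - 16 = 3249 - 32 ≡ 45; y = λ·(16 - 45) - 49 ≡ 6. → (45, 6)
3P: (45, 6) + (16, 49). λ = (49 - 6)/(16 - 45) ≡ 43/32 mod 61. 32⁻¹ ≡ 21 (mod 61), so λ ≡ 49.
  x = λ² - 45 - 16 = 2401 - 61 ≡ 22; y = λ·(45 - 22) - 6 ≡ 23. → (22, 23)
4P: (22, 23) + (16, 49). λ = (49 - 23)/(16 - 22) ≡ 26/55 mod 61. 55⁻¹ ≡ 10 (mod 61) since 55·10 = 550 ≡ 1, so λ ≡ 16.
  x = λ² - 22 - 16 = 256 - 38 ≡ 35; y = λ·(22 - 35) - 23 ≡ 13. → (35, 13)

(35, 13)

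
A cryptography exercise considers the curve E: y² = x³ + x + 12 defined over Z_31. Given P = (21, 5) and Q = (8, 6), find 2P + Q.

First 2P:
Repeated addition: build up to 2P.
2P: tangent at (21, 5): λ = (3·21² + 1)/(2·5) ≡ 22/10. 10⁻¹ ≡ 28 (mod 31), so λ ≡ 22·28 ≡ 27.
  x = λ² - 21 - 21 = 729 - 42 ≡ 5; y = λ·(21 - 5) - 5 ≡ 24. → (5, 24)
2P = (5, 24).
Finally 2P + Q:
(5, 24) + (8, 6). λ = (6 - 24)/(8 - 5) ≡ 13/3 mod 31. 3⁻¹ ≡ 21 (mod 31) since 3·21 = 63 ≡ 1, so λ ≡ 25.
  x = λ² - 5 - 8 = 625 - 13 ≡ 23; y = λ·(5 - 23) - 24 ≡ 22. → (23, 22)

(23, 22)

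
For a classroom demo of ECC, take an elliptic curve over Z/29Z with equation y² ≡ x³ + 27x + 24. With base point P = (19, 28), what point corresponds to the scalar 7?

(6, 24)

Repeated addition: build up to 7P.
2P: tangent at (19, 28): λ = (3·19² + 27)/(2·28) ≡ 8/27. 27⁻¹ ≡ 14 (mod 29), so λ ≡ 8·14 ≡ 25.
  x = λ² - 19 - 19 = 625 - 38 ≡ 7; y = λ·(19 - 7) - 28 ≡ 11. → (7, 11)
3P: (7, 11) + (19, 28). λ = (28 - 11)/(19 - 7) ≡ 17/12 mod 29. 12⁻¹ ≡ 17 (mod 29) since 12·17 = 204 ≡ 1, so λ ≡ 28.
  x = λ² - 7 - 19 = 784 - 26 ≡ 4; y = λ·(7 - 4) - 11 ≡ 15. → (4, 15)
4P: (4, 15) + (19, 28). λ = (28 - 15)/(19 - 4) ≡ 13/15 mod 29. 15⁻¹ ≡ 2 (mod 29) since 15·2 = 30 ≡ 1, so λ ≡ 26.
  x = λ² - 4 - 19 = 676 - 23 ≡ 15; y = λ·(4 - 15) - 15 ≡ 18. → (15, 18)
5P: (15, 18) + (19, 28). λ = (28 - 18)/(19 - 15) ≡ 10/4 mod 29. 4⁻¹ ≡ 22 (mod 29), so λ ≡ 17.
  x = λ² - 15 - 19 = 289 - 34 ≡ 23; y = λ·(15 - 23) - 18 ≡ 20. → (23, 20)
6P: (23, 20) + (19, 28). λ = (28 - 20)/(19 - 23) ≡ 8/25 mod 29. 25⁻¹ ≡ 7 (mod 29), so λ ≡ 27.
  x = λ² - 23 - 19 = 729 - 42 ≡ 20; y = λ·(23 - 20) - 20 ≡ 3. → (20, 3)
7P: (20, 3) + (19, 28). λ = (28 - 3)/(19 - 20) ≡ 25/28 mod 29. 28⁻¹ ≡ 28 (mod 29) since 28·28 = 784 ≡ 1, so λ ≡ 4.
  x = λ² - 20 - 19 = 16 - 39 ≡ 6; y = λ·(20 - 6) - 3 ≡ 24. → (6, 24)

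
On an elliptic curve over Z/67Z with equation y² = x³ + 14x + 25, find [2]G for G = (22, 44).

tangent at (22, 44): λ = (3·22² + 14)/(2·44) ≡ 59/21. 21⁻¹ ≡ 16 (mod 67), so λ ≡ 59·16 ≡ 6.
  x = λ² - 22 - 22 = 36 - 44 ≡ 59; y = λ·(22 - 59) - 44 ≡ 2. → (59, 2)

(59, 2)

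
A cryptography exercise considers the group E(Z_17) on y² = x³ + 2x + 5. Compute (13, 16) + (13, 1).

The two points share x = 13 and their y-coordinates satisfy 16 + 1 ≡ 0 (mod 17), so they are inverses. Their sum is O.

O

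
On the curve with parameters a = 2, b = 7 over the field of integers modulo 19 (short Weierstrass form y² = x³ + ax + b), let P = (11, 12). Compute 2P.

tangent at (11, 12): λ = (3·11² + 2)/(2·12) ≡ 4/5. 5⁻¹ ≡ 4 (mod 19) since 5·4 = 20 ≡ 1, so λ ≡ 4·4 ≡ 16.
  x = λ² - 11 - 11 = 256 - 22 ≡ 6; y = λ·(11 - 6) - 12 ≡ 11. → (6, 11)

(6, 11)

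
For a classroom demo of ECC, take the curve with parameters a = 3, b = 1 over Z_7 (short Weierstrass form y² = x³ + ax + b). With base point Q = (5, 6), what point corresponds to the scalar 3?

(4, 0)

Repeated addition: build up to 3Q.
2Q: tangent at (5, 6): λ = (3·5² + 3)/(2·6) ≡ 1/5. 5⁻¹ ≡ 3 (mod 7) since 5·3 = 15 ≡ 1, so λ ≡ 1·3 ≡ 3.
  x = λ² - 5 - 5 = 9 - 10 ≡ 6; y = λ·(5 - 6) - 6 ≡ 5. → (6, 5)
3Q: (6, 5) + (5, 6). λ = (6 - 5)/(5 - 6) ≡ 1/6 mod 7. 6⁻¹ ≡ 6 (mod 7), so λ ≡ 6.
  x = λ² - 6 - 5 = 36 - 11 ≡ 4; y = λ·(6 - 4) - 5 ≡ 0. → (4, 0)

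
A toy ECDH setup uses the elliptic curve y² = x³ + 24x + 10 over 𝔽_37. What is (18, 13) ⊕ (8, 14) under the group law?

(18, 13) + (8, 14). λ = (14 - 13)/(8 - 18) ≡ 1/27 mod 37. 27⁻¹ ≡ 11 (mod 37) since 27·11 = 297 ≡ 1, so λ ≡ 11.
  x = λ² - 18 - 8 = 121 - 26 ≡ 21; y = λ·(18 - 21) - 13 ≡ 28. → (21, 28)

(21, 28)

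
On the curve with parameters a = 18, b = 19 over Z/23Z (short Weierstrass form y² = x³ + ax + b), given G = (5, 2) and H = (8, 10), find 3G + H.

(8, 13)

First 3G:
Repeated addition: build up to 3G.
2G: tangent at (5, 2): λ = (3·5² + 18)/(2·2) ≡ 1/4. 4⁻¹ ≡ 6 (mod 23), so λ ≡ 1·6 ≡ 6.
  x = λ² - 5 - 5 = 36 - 10 ≡ 3; y = λ·(5 - 3) - 2 ≡ 10. → (3, 10)
3G: (3, 10) + (5, 2). λ = (2 - 10)/(5 - 3) ≡ 15/2 mod 23. 2⁻¹ ≡ 12 (mod 23), so λ ≡ 19.
  x = λ² - 3 - 5 = 361 - 8 ≡ 8; y = λ·(3 - 8) - 10 ≡ 10. → (8, 10)
3G = (8, 10).
Finally 3G + H:
tangent at (8, 10): λ = (3·8² + 18)/(2·10) ≡ 3/20. 20⁻¹ ≡ 15 (mod 23), so λ ≡ 3·15 ≡ 22.
  x = λ² - 8 - 8 = 484 - 16 ≡ 8; y = λ·(8 - 8) - 10 ≡ 13. → (8, 13)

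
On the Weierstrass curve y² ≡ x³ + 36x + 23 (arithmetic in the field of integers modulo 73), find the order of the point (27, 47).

2P: tangent at (27, 47): λ = (3·27² + 36)/(2·47) ≡ 33/21. 21⁻¹ ≡ 7 (mod 73), so λ ≡ 33·7 ≡ 12.
  x = λ² - 27 - 27 = 144 - 54 ≡ 17; y = λ·(27 - 17) - 47 ≡ 0. → (17, 0)
3P: (17, 0) + (27, 47). λ = (47 - 0)/(27 - 17) ≡ 47/10 mod 73. 10⁻¹ ≡ 22 (mod 73), so λ ≡ 12.
  x = λ² - 17 - 27 = 144 - 44 ≡ 27; y = λ·(17 - 27) - 0 ≡ 26. → (27, 26)
4P: (27, 26) + (27, 47): same x and y₁ ≡ -y₂, so the sum is the point at infinity.
4P = the point at infinity, so the order is 4.

4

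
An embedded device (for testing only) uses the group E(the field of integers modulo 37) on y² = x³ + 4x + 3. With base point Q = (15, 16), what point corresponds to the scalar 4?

(17, 10)

Double-and-add on 4 = (100)₂. Start with Q = (15, 16) for the leading 1-bit.
double: tangent at (15, 16): λ = (3·15² + 4)/(2·16) ≡ 13/32. 32⁻¹ ≡ 22 (mod 37), so λ ≡ 13·22 ≡ 27.
  x = λ² - 15 - 15 = 729 - 30 ≡ 33; y = λ·(15 - 33) - 16 ≡ 16. → (33, 16)
double: tangent at (33, 16): λ = (3·33² + 4)/(2·16) ≡ 15/32. 32⁻¹ ≡ 22 (mod 37) since 32·22 = 704 ≡ 1, so λ ≡ 15·22 ≡ 34.
  x = λ² - 33 - 33 = 1156 - 66 ≡ 17; y = λ·(33 - 17) - 16 ≡ 10. → (17, 10)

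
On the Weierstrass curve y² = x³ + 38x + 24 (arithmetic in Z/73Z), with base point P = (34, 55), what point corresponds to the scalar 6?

(27, 72)

Repeated addition: build up to 6P.
2P: tangent at (34, 55): λ = (3·34² + 38)/(2·55) ≡ 2/37. 37⁻¹ ≡ 2 (mod 73) since 37·2 = 74 ≡ 1, so λ ≡ 2·2 ≡ 4.
  x = λ² - 34 - 34 = 16 - 68 ≡ 21; y = λ·(34 - 21) - 55 ≡ 70. → (21, 70)
3P: (21, 70) + (34, 55). λ = (55 - 70)/(34 - 21) ≡ 58/13 mod 73. 13⁻¹ ≡ 45 (mod 73), so λ ≡ 55.
  x = λ² - 21 - 34 = 3025 - 55 ≡ 50; y = λ·(21 - 50) - 70 ≡ 14. → (50, 14)
4P: (50, 14) + (34, 55). λ = (55 - 14)/(34 - 50) ≡ 41/57 mod 73. 57⁻¹ ≡ 41 (mod 73), so λ ≡ 2.
  x = λ² - 50 - 34 = 4 - 84 ≡ 66; y = λ·(50 - 66) - 14 ≡ 27. → (66, 27)
5P: (66, 27) + (34, 55). λ = (55 - 27)/(34 - 66) ≡ 28/41 mod 73. 41⁻¹ ≡ 57 (mod 73) since 41·57 = 2337 ≡ 1, so λ ≡ 63.
  x = λ² - 66 - 34 = 3969 - 100 ≡ 0; y = λ·(66 - 0) - 27 ≡ 43. → (0, 43)
6P: (0, 43) + (34, 55). λ = (55 - 43)/(34 - 0) ≡ 12/34 mod 73. 34⁻¹ ≡ 58 (mod 73), so λ ≡ 39.
  x = λ² - 0 - 34 = 1521 - 34 ≡ 27; y = λ·(0 - 27) - 43 ≡ 72. → (27, 72)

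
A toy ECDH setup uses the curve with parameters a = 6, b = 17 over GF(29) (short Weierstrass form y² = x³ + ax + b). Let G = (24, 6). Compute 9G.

Double-and-add on 9 = (1001)₂. Start with G = (24, 6) for the leading 1-bit.
double: tangent at (24, 6): λ = (3·24² + 6)/(2·6) ≡ 23/12. 12⁻¹ ≡ 17 (mod 29) since 12·17 = 204 ≡ 1, so λ ≡ 23·17 ≡ 14.
  x = λ² - 24 - 24 = 196 - 48 ≡ 3; y = λ·(24 - 3) - 6 ≡ 27. → (3, 27)
double: tangent at (3, 27): λ = (3·3² + 6)/(2·27) ≡ 4/25. 25⁻¹ ≡ 7 (mod 29), so λ ≡ 4·7 ≡ 28.
  x = λ² - 3 - 3 = 784 - 6 ≡ 24; y = λ·(3 - 24) - 27 ≡ 23. → (24, 23)
double: tangent at (24, 23): λ = (3·24² + 6)/(2·23) ≡ 23/17. 17⁻¹ ≡ 12 (mod 29), so λ ≡ 23·12 ≡ 15.
  x = λ² - 24 - 24 = 225 - 48 ≡ 3; y = λ·(24 - 3) - 23 ≡ 2. → (3, 2)
add G: (3, 2) + (24, 6). λ = (6 - 2)/(24 - 3) ≡ 4/21 mod 29. 21⁻¹ ≡ 18 (mod 29), so λ ≡ 14.
  x = λ² - 3 - 24 = 196 - 27 ≡ 24; y = λ·(3 - 24) - 2 ≡ 23. → (24, 23)

(24, 23)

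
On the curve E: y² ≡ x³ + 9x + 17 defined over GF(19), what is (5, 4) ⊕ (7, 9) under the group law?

(5, 4) + (7, 9). λ = (9 - 4)/(7 - 5) ≡ 5/2 mod 19. 2⁻¹ ≡ 10 (mod 19), so λ ≡ 12.
  x = λ² - 5 - 7 = 144 - 12 ≡ 18; y = λ·(5 - 18) - 4 ≡ 11. → (18, 11)

(18, 11)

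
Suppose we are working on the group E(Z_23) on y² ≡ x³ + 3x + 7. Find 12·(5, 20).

Write G = (5, 20).
Repeated addition: build up to 12G.
2G: tangent at (5, 20): λ = (3·5² + 3)/(2·20) ≡ 9/17. 17⁻¹ ≡ 19 (mod 23), so λ ≡ 9·19 ≡ 10.
  x = λ² - 5 - 5 = 100 - 10 ≡ 21; y = λ·(5 - 21) - 20 ≡ 4. → (21, 4)
3G: (21, 4) + (5, 20). λ = (20 - 4)/(5 - 21) ≡ 16/7 mod 23. 7⁻¹ ≡ 10 (mod 23), so λ ≡ 22.
  x = λ² - 21 - 5 = 484 - 26 ≡ 21; y = λ·(21 - 21) - 4 ≡ 19. → (21, 19)
4G: (21, 19) + (5, 20). λ = (20 - 19)/(5 - 21) ≡ 1/7 mod 23. 7⁻¹ ≡ 10 (mod 23), so λ ≡ 10.
  x = λ² - 21 - 5 = 100 - 26 ≡ 5; y = λ·(21 - 5) - 19 ≡ 3. → (5, 3)
5G: (5, 3) + (5, 20): same x and y₁ ≡ -y₂, so the sum is O.
6G: O + (5, 20) = (5, 20) (identity).
7G: tangent at (5, 20): λ = (3·5² + 3)/(2·20) ≡ 9/17. 17⁻¹ ≡ 19 (mod 23) since 17·19 = 323 ≡ 1, so λ ≡ 9·19 ≡ 10.
  x = λ² - 5 - 5 = 100 - 10 ≡ 21; y = λ·(5 - 21) - 20 ≡ 4. → (21, 4)
8G: (21, 4) + (5, 20). λ = (20 - 4)/(5 - 21) ≡ 16/7 mod 23. 7⁻¹ ≡ 10 (mod 23) since 7·10 = 70 ≡ 1, so λ ≡ 22.
  x = λ² - 21 - 5 = 484 - 26 ≡ 21; y = λ·(21 - 21) - 4 ≡ 19. → (21, 19)
9G: (21, 19) + (5, 20). λ = (20 - 19)/(5 - 21) ≡ 1/7 mod 23. 7⁻¹ ≡ 10 (mod 23) since 7·10 = 70 ≡ 1, so λ ≡ 10.
  x = λ² - 21 - 5 = 100 - 26 ≡ 5; y = λ·(21 - 5) - 19 ≡ 3. → (5, 3)
10G: (5, 3) + (5, 20): same x and y₁ ≡ -y₂, so the sum is O.
11G: O + (5, 20) = (5, 20) (identity).
12G: tangent at (5, 20): λ = (3·5² + 3)/(2·20) ≡ 9/17. 17⁻¹ ≡ 19 (mod 23) since 17·19 = 323 ≡ 1, so λ ≡ 9·19 ≡ 10.
  x = λ² - 5 - 5 = 100 - 10 ≡ 21; y = λ·(5 - 21) - 20 ≡ 4. → (21, 4)

(21, 4)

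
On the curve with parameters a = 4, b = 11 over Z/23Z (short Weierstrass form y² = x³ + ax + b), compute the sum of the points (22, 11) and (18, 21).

(22, 11) + (18, 21). λ = (21 - 11)/(18 - 22) ≡ 10/19 mod 23. 19⁻¹ ≡ 17 (mod 23), so λ ≡ 9.
  x = λ² - 22 - 18 = 81 - 40 ≡ 18; y = λ·(22 - 18) - 11 ≡ 2. → (18, 2)

(18, 2)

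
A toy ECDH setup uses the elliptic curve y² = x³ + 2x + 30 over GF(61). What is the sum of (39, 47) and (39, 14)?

O

The two points share x = 39 and their y-coordinates satisfy 47 + 14 ≡ 0 (mod 61), so they are inverses. Their sum is ∞.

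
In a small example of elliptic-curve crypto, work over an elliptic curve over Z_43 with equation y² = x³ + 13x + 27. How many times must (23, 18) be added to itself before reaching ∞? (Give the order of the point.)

11

2P: tangent at (23, 18): λ = (3·23² + 13)/(2·18) ≡ 9/36. 36⁻¹ ≡ 6 (mod 43) since 36·6 = 216 ≡ 1, so λ ≡ 9·6 ≡ 11.
  x = λ² - 23 - 23 = 121 - 46 ≡ 32; y = λ·(23 - 32) - 18 ≡ 12. → (32, 12)
3P: (32, 12) + (23, 18). λ = (18 - 12)/(23 - 32) ≡ 6/34 mod 43. 34⁻¹ ≡ 19 (mod 43), so λ ≡ 28.
  x = λ² - 32 - 23 = 784 - 55 ≡ 41; y = λ·(32 - 41) - 12 ≡ 37. → (41, 37)
4P: (41, 37) + (23, 18). λ = (18 - 37)/(23 - 41) ≡ 24/25 mod 43. 25⁻¹ ≡ 31 (mod 43) since 25·31 = 775 ≡ 1, so λ ≡ 13.
  x = λ² - 41 - 23 = 169 - 64 ≡ 19; y = λ·(41 - 19) - 37 ≡ 34. → (19, 34)
5P: (19, 34) + (23, 18). λ = (18 - 34)/(23 - 19) ≡ 27/4 mod 43. 4⁻¹ ≡ 11 (mod 43), so λ ≡ 39.
  x = λ² - 19 - 23 = 1521 - 42 ≡ 17; y = λ·(19 - 17) - 34 ≡ 1. → (17, 1)
6P: (17, 1) + (23, 18). λ = (18 - 1)/(23 - 17) ≡ 17/6 mod 43. 6⁻¹ ≡ 36 (mod 43), so λ ≡ 10.
  x = λ² - 17 - 23 = 100 - 40 ≡ 17; y = λ·(17 - 17) - 1 ≡ 42. → (17, 42)
7P: (17, 42) + (23, 18). λ = (18 - 42)/(23 - 17) ≡ 19/6 mod 43. 6⁻¹ ≡ 36 (mod 43), so λ ≡ 39.
  x = λ² - 17 - 23 = 1521 - 40 ≡ 19; y = λ·(17 - 19) - 42 ≡ 9. → (19, 9)
8P: (19, 9) + (23, 18). λ = (18 - 9)/(23 - 19) ≡ 9/4 mod 43. 4⁻¹ ≡ 11 (mod 43), so λ ≡ 13.
  x = λ² - 19 - 23 = 169 - 42 ≡ 41; y = λ·(19 - 41) - 9 ≡ 6. → (41, 6)
9P: (41, 6) + (23, 18). λ = (18 - 6)/(23 - 41) ≡ 12/25 mod 43. 25⁻¹ ≡ 31 (mod 43) since 25·31 = 775 ≡ 1, so λ ≡ 28.
  x = λ² - 41 - 23 = 784 - 64 ≡ 32; y = λ·(41 - 32) - 6 ≡ 31. → (32, 31)
10P: (32, 31) + (23, 18). λ = (18 - 31)/(23 - 32) ≡ 30/34 mod 43. 34⁻¹ ≡ 19 (mod 43), so λ ≡ 11.
  x = λ² - 32 - 23 = 121 - 55 ≡ 23; y = λ·(32 - 23) - 31 ≡ 25. → (23, 25)
11P: (23, 25) + (23, 18): same x and y₁ ≡ -y₂, so the sum is ∞.
11P = ∞, so the order is 11.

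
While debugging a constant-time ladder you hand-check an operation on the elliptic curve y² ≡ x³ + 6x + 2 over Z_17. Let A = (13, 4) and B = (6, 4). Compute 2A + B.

(5, 15)

First 2A:
Repeated addition: build up to 2A.
2A: tangent at (13, 4): λ = (3·13² + 6)/(2·4) ≡ 3/8. 8⁻¹ ≡ 15 (mod 17) since 8·15 = 120 ≡ 1, so λ ≡ 3·15 ≡ 11.
  x = λ² - 13 - 13 = 121 - 26 ≡ 10; y = λ·(13 - 10) - 4 ≡ 12. → (10, 12)
2A = (10, 12).
Finally 2A + B:
(10, 12) + (6, 4). λ = (4 - 12)/(6 - 10) ≡ 9/13 mod 17. 13⁻¹ ≡ 4 (mod 17) since 13·4 = 52 ≡ 1, so λ ≡ 2.
  x = λ² - 10 - 6 = 4 - 16 ≡ 5; y = λ·(10 - 5) - 12 ≡ 15. → (5, 15)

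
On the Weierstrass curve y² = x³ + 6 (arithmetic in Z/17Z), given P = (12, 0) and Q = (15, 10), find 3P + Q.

(3, 13)

First 3P:
Repeated addition: build up to 3P.
2P: (12, 0) + (12, 0): same x and y₁ ≡ -y₂, so the sum is ∞.
3P: ∞ + (12, 0) = (12, 0) (identity).
3P = (12, 0).
Finally 3P + Q:
(12, 0) + (15, 10). λ = (10 - 0)/(15 - 12) ≡ 10/3 mod 17. 3⁻¹ ≡ 6 (mod 17) since 3·6 = 18 ≡ 1, so λ ≡ 9.
  x = λ² - 12 - 15 = 81 - 27 ≡ 3; y = λ·(12 - 3) - 0 ≡ 13. → (3, 13)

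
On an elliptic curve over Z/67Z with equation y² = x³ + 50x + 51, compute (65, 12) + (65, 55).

O

The two points share x = 65 and their y-coordinates satisfy 12 + 55 ≡ 0 (mod 67), so they are inverses. Their sum is 𝒪.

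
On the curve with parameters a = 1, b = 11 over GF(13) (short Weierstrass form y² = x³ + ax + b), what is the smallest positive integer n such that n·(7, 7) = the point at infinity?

12

2P: tangent at (7, 7): λ = (3·7² + 1)/(2·7) ≡ 5/1. 1⁻¹ ≡ 1 (mod 13), so λ ≡ 5·1 ≡ 5.
  x = λ² - 7 - 7 = 25 - 14 ≡ 11; y = λ·(7 - 11) - 7 ≡ 12. → (11, 12)
3P: (11, 12) + (7, 7). λ = (7 - 12)/(7 - 11) ≡ 8/9 mod 13. 9⁻¹ ≡ 3 (mod 13), so λ ≡ 11.
  x = λ² - 11 - 7 = 121 - 18 ≡ 12; y = λ·(11 - 12) - 12 ≡ 3. → (12, 3)
4P: (12, 3) + (7, 7). λ = (7 - 3)/(7 - 12) ≡ 4/8 mod 13. 8⁻¹ ≡ 5 (mod 13), so λ ≡ 7.
  x = λ² - 12 - 7 = 49 - 19 ≡ 4; y = λ·(12 - 4) - 3 ≡ 1. → (4, 1)
5P: (4, 1) + (7, 7). λ = (7 - 1)/(7 - 4) ≡ 6/3 mod 13. 3⁻¹ ≡ 9 (mod 13), so λ ≡ 2.
  x = λ² - 4 - 7 = 4 - 11 ≡ 6; y = λ·(4 - 6) - 1 ≡ 8. → (6, 8)
6P: (6, 8) + (7, 7). λ = (7 - 8)/(7 - 6) ≡ 12/1 mod 13. 1⁻¹ ≡ 1 (mod 13), so λ ≡ 12.
  x = λ² - 6 - 7 = 144 - 13 ≡ 1; y = λ·(6 - 1) - 8 ≡ 0. → (1, 0)
7P: (1, 0) + (7, 7). λ = (7 - 0)/(7 - 1) ≡ 7/6 mod 13. 6⁻¹ ≡ 11 (mod 13), so λ ≡ 12.
  x = λ² - 1 - 7 = 144 - 8 ≡ 6; y = λ·(1 - 6) - 0 ≡ 5. → (6, 5)
8P: (6, 5) + (7, 7). λ = (7 - 5)/(7 - 6) ≡ 2/1 mod 13. 1⁻¹ ≡ 1 (mod 13), so λ ≡ 2.
  x = λ² - 6 - 7 = 4 - 13 ≡ 4; y = λ·(6 - 4) - 5 ≡ 12. → (4, 12)
9P: (4, 12) + (7, 7). λ = (7 - 12)/(7 - 4) ≡ 8/3 mod 13. 3⁻¹ ≡ 9 (mod 13), so λ ≡ 7.
  x = λ² - 4 - 7 = 49 - 11 ≡ 12; y = λ·(4 - 12) - 12 ≡ 10. → (12, 10)
10P: (12, 10) + (7, 7). λ = (7 - 10)/(7 - 12) ≡ 10/8 mod 13. 8⁻¹ ≡ 5 (mod 13) since 8·5 = 40 ≡ 1, so λ ≡ 11.
  x = λ² - 12 - 7 = 121 - 19 ≡ 11; y = λ·(12 - 11) - 10 ≡ 1. → (11, 1)
11P: (11, 1) + (7, 7). λ = (7 - 1)/(7 - 11) ≡ 6/9 mod 13. 9⁻¹ ≡ 3 (mod 13), so λ ≡ 5.
  x = λ² - 11 - 7 = 25 - 18 ≡ 7; y = λ·(11 - 7) - 1 ≡ 6. → (7, 6)
12P: (7, 6) + (7, 7): same x and y₁ ≡ -y₂, so the sum is the point at infinity.
12P = the point at infinity, so the order is 12.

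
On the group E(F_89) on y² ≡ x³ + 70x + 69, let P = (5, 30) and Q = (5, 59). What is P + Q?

The two points share x = 5 and their y-coordinates satisfy 30 + 59 ≡ 0 (mod 89), so they are inverses. Their sum is O.

O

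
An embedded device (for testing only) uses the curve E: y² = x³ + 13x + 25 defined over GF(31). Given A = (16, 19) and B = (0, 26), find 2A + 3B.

(12, 7)

First 2A:
Repeated addition: build up to 2A.
2A: tangent at (16, 19): λ = (3·16² + 13)/(2·19) ≡ 6/7. 7⁻¹ ≡ 9 (mod 31) since 7·9 = 63 ≡ 1, so λ ≡ 6·9 ≡ 23.
  x = λ² - 16 - 16 = 529 - 32 ≡ 1; y = λ·(16 - 1) - 19 ≡ 16. → (1, 16)
2A = (1, 16).
Next 3B:
Repeated addition: build up to 3B.
2B: tangent at (0, 26): λ = (3·0² + 13)/(2·26) ≡ 13/21. 21⁻¹ ≡ 3 (mod 31), so λ ≡ 13·3 ≡ 8.
  x = λ² - 0 - 0 = 64 - 0 ≡ 2; y = λ·(0 - 2) - 26 ≡ 20. → (2, 20)
3B: (2, 20) + (0, 26). λ = (26 - 20)/(0 - 2) ≡ 6/29 mod 31. 29⁻¹ ≡ 15 (mod 31), so λ ≡ 28.
  x = λ² - 2 - 0 = 784 - 2 ≡ 7; y = λ·(2 - 7) - 20 ≡ 26. → (7, 26)
3B = (7, 26).
Finally 2A + 3B:
(1, 16) + (7, 26). λ = (26 - 16)/(7 - 1) ≡ 10/6 mod 31. 6⁻¹ ≡ 26 (mod 31), so λ ≡ 12.
  x = λ² - 1 - 7 = 144 - 8 ≡ 12; y = λ·(1 - 12) - 16 ≡ 7. → (12, 7)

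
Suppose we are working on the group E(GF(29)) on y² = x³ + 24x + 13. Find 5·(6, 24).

(13, 12)

Write Q = (6, 24).
Double-and-add on 5 = (101)₂. Start with Q = (6, 24) for the leading 1-bit.
double: tangent at (6, 24): λ = (3·6² + 24)/(2·24) ≡ 16/19. 19⁻¹ ≡ 26 (mod 29), so λ ≡ 16·26 ≡ 10.
  x = λ² - 6 - 6 = 100 - 12 ≡ 1; y = λ·(6 - 1) - 24 ≡ 26. → (1, 26)
double: tangent at (1, 26): λ = (3·1² + 24)/(2·26) ≡ 27/23. 23⁻¹ ≡ 24 (mod 29), so λ ≡ 27·24 ≡ 10.
  x = λ² - 1 - 1 = 100 - 2 ≡ 11; y = λ·(1 - 11) - 26 ≡ 19. → (11, 19)
add Q: (11, 19) + (6, 24). λ = (24 - 19)/(6 - 11) ≡ 5/24 mod 29. 24⁻¹ ≡ 23 (mod 29) since 24·23 = 552 ≡ 1, so λ ≡ 28.
  x = λ² - 11 - 6 = 784 - 17 ≡ 13; y = λ·(11 - 13) - 19 ≡ 12. → (13, 12)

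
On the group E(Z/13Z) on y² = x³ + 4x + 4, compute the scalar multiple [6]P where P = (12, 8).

Double-and-add on 6 = (110)₂. Start with P = (12, 8) for the leading 1-bit.
double: tangent at (12, 8): λ = (3·12² + 4)/(2·8) ≡ 7/3. 3⁻¹ ≡ 9 (mod 13) since 3·9 = 27 ≡ 1, so λ ≡ 7·9 ≡ 11.
  x = λ² - 12 - 12 = 121 - 24 ≡ 6; y = λ·(12 - 6) - 8 ≡ 6. → (6, 6)
add P: (6, 6) + (12, 8). λ = (8 - 6)/(12 - 6) ≡ 2/6 mod 13. 6⁻¹ ≡ 11 (mod 13) since 6·11 = 66 ≡ 1, so λ ≡ 9.
  x = λ² - 6 - 12 = 81 - 18 ≡ 11; y = λ·(6 - 11) - 6 ≡ 1. → (11, 1)
double: tangent at (11, 1): λ = (3·11² + 4)/(2·1) ≡ 3/2. 2⁻¹ ≡ 7 (mod 13), so λ ≡ 3·7 ≡ 8.
  x = λ² - 11 - 11 = 64 - 22 ≡ 3; y = λ·(11 - 3) - 1 ≡ 11. → (3, 11)

(3, 11)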